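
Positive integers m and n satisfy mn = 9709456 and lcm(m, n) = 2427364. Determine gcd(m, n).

4

From gcd × lcm = mn: gcd = 9709456 / 2427364 = 4.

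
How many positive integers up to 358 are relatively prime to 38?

170

38 = 2·19. Inclusion–exclusion on these primes:
358 − ⌊358/2⌋ − ⌊358/19⌋ + ⌊358/38⌋ = 170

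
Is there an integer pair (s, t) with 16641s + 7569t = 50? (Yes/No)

No

By Bézout, 16641s + 7569t = 50 has integer solutions iff gcd(16641, 7569) | 50.
Euclid: 16641 = 2·7569 + 1503; 7569 = 5·1503 + 54; 1503 = 27·54 + 45; 54 = 1·45 + 9; 45 = 5·9 + 0. gcd = 9; 50 mod 9 = 5. No.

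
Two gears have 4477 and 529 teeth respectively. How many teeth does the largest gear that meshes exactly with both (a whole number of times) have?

Euclid: 4477 = 8·529 + 245; 529 = 2·245 + 39; 245 = 6·39 + 11; 39 = 3·11 + 6; 11 = 1·6 + 5; 6 = 1·5 + 1; 5 = 5·1 + 0. Last nonzero remainder: 1.

1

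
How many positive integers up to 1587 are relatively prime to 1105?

1103

Prime factors of 1105: 5, 13, 17. Count integers ≤ 1587 divisible by none of them.
By inclusion–exclusion: 1587 − ⌊1587/5⌋ − ⌊1587/13⌋ − ⌊1587/17⌋ + ⌊1587/65⌋ + ⌊1587/85⌋ + ⌊1587/221⌋ − ⌊1587/1105⌋ = 1103.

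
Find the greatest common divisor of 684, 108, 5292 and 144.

684 = 2² · 3² · 19; 108 = 2² · 3³; 5292 = 2² · 3³ · 7²; 144 = 2⁴ · 3²
gcd takes min exponent of each prime: 2² · 3² = 36

36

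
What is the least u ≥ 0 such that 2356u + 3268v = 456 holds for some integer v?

21

Euclid: 3268 = 1·2356 + 912; 2356 = 2·912 + 532; 912 = 1·532 + 380; 532 = 1·380 + 152; 380 = 2·152 + 76; 152 = 2·76 + 0 → gcd = 76; 456 = 76·6.
Back-substitution yields 2356·(-18) + 3268·(13) = 76, so one solution is u = -18·6 = -108, v = 13·6 = 78.
Solutions in u differ by 3268/76 = 43; the one in [0, 43) is -108 mod 43 = 21.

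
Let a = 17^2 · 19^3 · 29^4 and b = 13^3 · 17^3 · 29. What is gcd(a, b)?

8381

min exponent per shared prime: 17^2 · 29 = 8381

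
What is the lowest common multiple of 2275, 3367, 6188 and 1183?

2275 = 5² · 7 · 13; 3367 = 7 · 13 · 37; 6188 = 2² · 7 · 13 · 17; 1183 = 7 · 13²
lcm takes max exponent of each prime: 2² · 5² · 7 · 13² · 17 · 37 = 74410700

74410700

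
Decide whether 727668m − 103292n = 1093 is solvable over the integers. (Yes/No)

No

By Bézout, 727668m − 103292n = 1093 has integer solutions iff gcd(727668, 103292) | 1093.
Euclid: 727668 = 7·103292 + 4624; 103292 = 22·4624 + 1564; 4624 = 2·1564 + 1496; 1564 = 1·1496 + 68; 1496 = 22·68 + 0. gcd = 68; 1093 mod 68 = 5. No.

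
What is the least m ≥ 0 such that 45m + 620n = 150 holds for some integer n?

86

Euclid: 620 = 13·45 + 35; 45 = 1·35 + 10; 35 = 3·10 + 5; 10 = 2·5 + 0 → gcd = 5; 150 = 5·30.
Back-substitution yields 45·(-55) + 620·(4) = 5, so one solution is m = -55·30 = -1650, n = 4·30 = 120.
Solutions in m differ by 620/5 = 124; the one in [0, 124) is -1650 mod 124 = 86.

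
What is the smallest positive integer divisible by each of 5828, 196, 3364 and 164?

5828 = 2² · 31 · 47; 196 = 2² · 7²; 3364 = 2² · 29²; 164 = 2² · 41
lcm takes max exponent of each prime: 2² · 7² · 29² · 31 · 41 · 47 = 9846808132

9846808132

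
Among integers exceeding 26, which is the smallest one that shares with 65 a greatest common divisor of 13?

65 = 13·5. Any k with gcd(k, 65) = 13 is a multiple of 13, say 13s, with s coprime to 5.
Need s > 26/13, so s ≥ 3. First s ≥ 3 with gcd(s, 5) = 1 is s = 3. Thus k = 13·3 = 39.

39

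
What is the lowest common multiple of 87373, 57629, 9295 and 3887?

87373 = 11 · 13² · 47; 57629 = 11 · 13² · 31; 9295 = 5 · 11 · 13²; 3887 = 13² · 23
lcm takes max exponent of each prime: 5 · 11 · 13² · 23 · 31 · 47 = 311484745

311484745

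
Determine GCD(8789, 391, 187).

gcd(8789, 391): 8789 = 22·391 + 187; 391 = 2·187 + 17; 187 = 11·17 + 0 → 17
gcd(17, 187): 187 = 11·17 + 0 → 17

17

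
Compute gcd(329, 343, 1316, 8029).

7

329 = 7 · 47; 343 = 7³; 1316 = 2² · 7 · 47; 8029 = 7 · 31 · 37
gcd takes min exponent of each prime: 7 = 7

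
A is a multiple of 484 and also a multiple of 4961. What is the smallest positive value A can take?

gcd first: 4961 = 10·484 + 121; 484 = 4·121 + 0 → gcd = 121
lcm = 484·4961/gcd = 2401124/121 = 19844

19844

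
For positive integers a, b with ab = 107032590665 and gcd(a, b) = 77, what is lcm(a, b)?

gcd·lcm = product, so lcm = 107032590665/77 = 1390033645.

1390033645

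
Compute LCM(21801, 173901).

7477743

21801 = 3 · 13² · 43; 173901 = 3 · 7³ · 13²
max exponents: 3 · 7³ · 13² · 43 = 7477743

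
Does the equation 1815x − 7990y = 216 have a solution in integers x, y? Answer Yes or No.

No

By Bézout, 1815x − 7990y = 216 has integer solutions iff gcd(1815, 7990) | 216.
Euclid: 7990 = 4·1815 + 730; 1815 = 2·730 + 355; 730 = 2·355 + 20; 355 = 17·20 + 15; 20 = 1·15 + 5; 15 = 3·5 + 0. gcd = 5; 216 mod 5 = 1. No.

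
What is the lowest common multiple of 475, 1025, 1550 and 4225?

475 = 5² · 19; 1025 = 5² · 41; 1550 = 2 · 5² · 31; 4225 = 5² · 13²
lcm takes max exponent of each prime: 2 · 5² · 13² · 19 · 31 · 41 = 204059050

204059050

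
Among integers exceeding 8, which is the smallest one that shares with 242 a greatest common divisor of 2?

242 = 2·121. Any x with gcd(x, 242) = 2 is a multiple of 2, say 2s, with s coprime to 121.
Need s > 8/2, so s ≥ 5. First s ≥ 5 with gcd(s, 121) = 1 is s = 5. Thus x = 2·5 = 10.

10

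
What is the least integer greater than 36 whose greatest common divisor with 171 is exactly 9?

171 = 9·19. Any m with gcd(m, 171) = 9 is a multiple of 9, say 9s, with s coprime to 19.
Need s > 36/9, so s ≥ 5. First s ≥ 5 with gcd(s, 19) = 1 is s = 5. Thus m = 9·5 = 45.

45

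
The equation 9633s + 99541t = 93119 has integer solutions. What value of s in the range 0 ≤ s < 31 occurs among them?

Reduce mod 99541: 9633s ≡ 93119 (mod 99541). With g = gcd(9633, 99541) = 3211 dividing 93119, divide through: 3s ≡ 29 (mod 31).
Since gcd(3, 31) = 1, s ≡ 29·(3)⁻¹ ≡ 20 (mod 31). Smallest non-negative: 20.

20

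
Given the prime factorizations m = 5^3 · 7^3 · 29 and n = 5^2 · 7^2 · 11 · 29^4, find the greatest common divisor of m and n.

min exponent per shared prime: 5^2 · 7^2 · 29 = 35525

35525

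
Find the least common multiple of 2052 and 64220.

1733940

2052 = 2² · 3³ · 19; 64220 = 2² · 5 · 13² · 19
max exponents: 2² · 3³ · 5 · 13² · 19 = 1733940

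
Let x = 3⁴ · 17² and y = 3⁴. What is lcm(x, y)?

23409

max exponent per prime: 3⁴ · 17² = 23409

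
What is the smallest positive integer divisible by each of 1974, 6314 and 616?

1974 = 2 · 3 · 7 · 47; 6314 = 2 · 7 · 11 · 41; 616 = 2³ · 7 · 11
lcm takes max exponent of each prime: 2³ · 3 · 7 · 11 · 41 · 47 = 3561096

3561096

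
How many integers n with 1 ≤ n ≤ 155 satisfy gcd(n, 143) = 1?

Prime factors of 143: 11, 13. Count integers ≤ 155 divisible by none of them.
By inclusion–exclusion: 155 − ⌊155/11⌋ − ⌊155/13⌋ + ⌊155/143⌋ = 131.

131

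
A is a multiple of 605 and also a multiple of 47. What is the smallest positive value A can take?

28435

605 = 5 · 11²; 47 = 47
max exponents: 5 · 11² · 47 = 28435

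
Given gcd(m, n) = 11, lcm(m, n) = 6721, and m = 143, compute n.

517

m·n = gcd·lcm = 11·6721 = 73931, so n = 73931/143 = 517.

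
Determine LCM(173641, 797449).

173641 = 13 · 19² · 37; 797449 = 19² · 47²
max exponents: 13 · 19² · 37 · 47² = 383572969

383572969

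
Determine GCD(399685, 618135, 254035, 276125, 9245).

5

gcd(399685, 618135): 618135 = 1·399685 + 218450; 399685 = 1·218450 + 181235; 218450 = 1·181235 + 37215; 181235 = 4·37215 + 32375; 37215 = 1·32375 + 4840; 32375 = 6·4840 + 3335; 4840 = 1·3335 + 1505; 3335 = 2·1505 + 325; 1505 = 4·325 + 205; 325 = 1·205 + 120; 205 = 1·120 + 85; 120 = 1·85 + 35; 85 = 2·35 + 15; 35 = 2·15 + 5; 15 = 3·5 + 0 → 5
gcd(5, 254035): 254035 = 50807·5 + 0 → 5
gcd(5, 276125): 276125 = 55225·5 + 0 → 5
gcd(5, 9245): 9245 = 1849·5 + 0 → 5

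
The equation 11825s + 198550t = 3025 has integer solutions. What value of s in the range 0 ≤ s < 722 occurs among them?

Reduce mod 198550: 11825s ≡ 3025 (mod 198550). With g = gcd(11825, 198550) = 275 dividing 3025, divide through: 43s ≡ 11 (mod 722).
Since gcd(43, 722) = 1, s ≡ 11·(43)⁻¹ ≡ 101 (mod 722). Smallest non-negative: 101.

101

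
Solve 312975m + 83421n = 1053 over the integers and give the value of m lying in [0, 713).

435

Euclid: 312975 = 3·83421 + 62712; 83421 = 1·62712 + 20709; 62712 = 3·20709 + 585; 20709 = 35·585 + 234; 585 = 2·234 + 117; 234 = 2·117 + 0 → gcd = 117; 1053 = 117·9.
Back-substitution yields 312975·(286) + 83421·(-1073) = 117, so one solution is m = 286·9 = 2574, n = -1073·9 = -9657.
Solutions in m differ by 83421/117 = 713; the one in [0, 713) is 2574 mod 713 = 435.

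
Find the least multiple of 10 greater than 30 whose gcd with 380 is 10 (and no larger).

380 = 10·38. Any k with gcd(k, 380) = 10 is a multiple of 10, say 10s, with s coprime to 38.
Need s > 30/10, so s ≥ 4. First s ≥ 4 with gcd(s, 38) = 1 is s = 5. Thus k = 10·5 = 50.

50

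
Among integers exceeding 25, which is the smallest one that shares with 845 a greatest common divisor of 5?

gcd(k, 845) = 5 forces 5 | k; write k = 5s. Then gcd(5s, 5·169) = 5·gcd(s, 169), so need gcd(s, 169) = 1.
5s > 25 gives s ≥ 6. The least s ≥ 6 coprime to 169 is 6, so k = 5·6 = 30.

30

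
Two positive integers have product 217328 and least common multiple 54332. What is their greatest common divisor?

4

From gcd × lcm = mn: gcd = 217328 / 54332 = 4.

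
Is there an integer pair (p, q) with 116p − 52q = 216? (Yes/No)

By Bézout, 116p − 52q = 216 has integer solutions iff gcd(116, 52) | 216.
Euclid: 116 = 2·52 + 12; 52 = 4·12 + 4; 12 = 3·4 + 0. gcd = 4; 216 mod 4 = 0. Yes.

Yes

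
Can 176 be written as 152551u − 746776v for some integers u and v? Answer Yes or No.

gcd(152551, 746776): 746776 = 4·152551 + 136572; 152551 = 1·136572 + 15979; 136572 = 8·15979 + 8740; 15979 = 1·8740 + 7239; 8740 = 1·7239 + 1501; 7239 = 4·1501 + 1235; 1501 = 1·1235 + 266; 1235 = 4·266 + 171; 266 = 1·171 + 95; 171 = 1·95 + 76; 95 = 1·76 + 19; 76 = 4·19 + 0 → 19
19 does not divide 176, so a solution does not exist.

No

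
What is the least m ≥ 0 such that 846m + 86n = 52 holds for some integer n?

gcd(846, 86) = 2 (Euclid: 846 = 9·86 + 72; 86 = 1·72 + 14; 72 = 5·14 + 2; 14 = 7·2 + 0), and 2 | 52.
Extended Euclid: 846·(6) + 86·(-59) = 2. Scale by 26: m₀ = 156.
General solution m = m₀ + 43t; reducing mod 43 gives m = 27 (and n = -265).

27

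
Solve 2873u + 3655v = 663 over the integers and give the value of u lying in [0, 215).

gcd(2873, 3655) = 17 (Euclid: 3655 = 1·2873 + 782; 2873 = 3·782 + 527; 782 = 1·527 + 255; 527 = 2·255 + 17; 255 = 15·17 + 0), and 17 | 663.
Extended Euclid: 2873·(14) + 3655·(-11) = 17. Scale by 39: u₀ = 546.
General solution u = u₀ + 215t; reducing mod 215 gives u = 116 (and v = -91).

116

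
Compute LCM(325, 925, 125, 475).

1142375

lcm(325, 925) = 325·925/gcd = 300625/25 = 12025
lcm(12025, 125) = 12025·125/gcd = 1503125/25 = 60125
lcm(60125, 475) = 60125·475/gcd = 28559375/25 = 1142375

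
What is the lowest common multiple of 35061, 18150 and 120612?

4264017143100

lcm(35061, 18150) = 35061·18150/gcd = 636357150/3 = 212119050
lcm(212119050, 120612) = 212119050·120612/gcd = 25584102858600/6 = 4264017143100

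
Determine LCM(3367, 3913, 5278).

8397298

3367 = 7 · 13 · 37; 3913 = 7 · 13 · 43; 5278 = 2 · 7 · 13 · 29
lcm takes max exponent of each prime: 2 · 7 · 13 · 29 · 37 · 43 = 8397298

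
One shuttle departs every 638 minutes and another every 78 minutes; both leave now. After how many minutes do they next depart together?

638 = 2 · 11 · 29; 78 = 2 · 3 · 13
max exponents: 2 · 3 · 11 · 13 · 29 = 24882

24882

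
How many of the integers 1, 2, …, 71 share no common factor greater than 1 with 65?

Prime factors of 65: 5, 13. Count integers ≤ 71 divisible by none of them.
By inclusion–exclusion: 71 − ⌊71/5⌋ − ⌊71/13⌋ + ⌊71/65⌋ = 53.

53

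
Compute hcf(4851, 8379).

441

Euclid: 8379 = 1·4851 + 3528; 4851 = 1·3528 + 1323; 3528 = 2·1323 + 882; 1323 = 1·882 + 441; 882 = 2·441 + 0. Last nonzero remainder: 441.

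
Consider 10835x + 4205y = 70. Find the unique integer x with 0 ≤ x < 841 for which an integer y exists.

600

Reduce mod 4205: 10835x ≡ 70 (mod 4205). With g = gcd(10835, 4205) = 5 dividing 70, divide through: 2167x ≡ 14 (mod 841).
Since gcd(2167, 841) = 1, x ≡ 14·(2167)⁻¹ ≡ 600 (mod 841). Smallest non-negative: 600.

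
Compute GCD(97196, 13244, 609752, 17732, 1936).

97196 = 2² · 11 · 47²; 13244 = 2² · 7 · 11 · 43; 609752 = 2³ · 11 · 13² · 41; 17732 = 2² · 11 · 13 · 31; 1936 = 2⁴ · 11²
gcd takes min exponent of each prime: 2² · 11 = 44

44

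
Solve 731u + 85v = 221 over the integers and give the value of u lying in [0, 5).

Reduce mod 85: 731u ≡ 221 (mod 85). With g = gcd(731, 85) = 17 dividing 221, divide through: 43u ≡ 13 (mod 5).
Since gcd(43, 5) = 1, u ≡ 13·(43)⁻¹ ≡ 1 (mod 5). Smallest non-negative: 1.

1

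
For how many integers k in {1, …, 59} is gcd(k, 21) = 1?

34

21 = 3·7. Inclusion–exclusion on these primes:
59 − ⌊59/3⌋ − ⌊59/7⌋ + ⌊59/21⌋ = 34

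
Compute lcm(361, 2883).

1040763

gcd first: 2883 = 7·361 + 356; 361 = 1·356 + 5; 356 = 71·5 + 1; 5 = 5·1 + 0 → gcd = 1
lcm = 361·2883/gcd = 1040763/1 = 1040763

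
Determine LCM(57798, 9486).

gcd first: 57798 = 6·9486 + 882; 9486 = 10·882 + 666; 882 = 1·666 + 216; 666 = 3·216 + 18; 216 = 12·18 + 0 → gcd = 18
lcm = 57798·9486/gcd = 548271828/18 = 30459546

30459546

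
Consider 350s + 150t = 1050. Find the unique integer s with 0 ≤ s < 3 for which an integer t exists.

Reduce mod 150: 350s ≡ 1050 (mod 150). With g = gcd(350, 150) = 50 dividing 1050, divide through: 7s ≡ 21 (mod 3).
Since gcd(7, 3) = 1, s ≡ 21·(7)⁻¹ ≡ 0 (mod 3). Smallest non-negative: 0.

0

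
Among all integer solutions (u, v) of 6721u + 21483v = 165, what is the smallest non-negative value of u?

Euclid: 21483 = 3·6721 + 1320; 6721 = 5·1320 + 121; 1320 = 10·121 + 110; 121 = 1·110 + 11; 110 = 10·11 + 0 → gcd = 11; 165 = 11·15.
Back-substitution yields 6721·(179) + 21483·(-56) = 11, so one solution is u = 179·15 = 2685, v = -56·15 = -840.
Solutions in u differ by 21483/11 = 1953; the one in [0, 1953) is 2685 mod 1953 = 732.

732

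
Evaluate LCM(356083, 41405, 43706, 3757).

1729883261470

356083 = 7² · 13² · 43; 41405 = 5 · 7² · 13²; 43706 = 2 · 13 · 41²; 3757 = 13 · 17²
lcm takes max exponent of each prime: 2 · 5 · 7² · 13² · 17² · 41² · 43 = 1729883261470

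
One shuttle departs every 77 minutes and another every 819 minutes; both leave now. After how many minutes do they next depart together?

9009

77 = 7 · 11; 819 = 3² · 7 · 13
max exponents: 3² · 7 · 11 · 13 = 9009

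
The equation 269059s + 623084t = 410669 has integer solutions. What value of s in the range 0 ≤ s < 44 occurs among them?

Reduce mod 623084: 269059s ≡ 410669 (mod 623084). With g = gcd(269059, 623084) = 14161 dividing 410669, divide through: 19s ≡ 29 (mod 44).
Since gcd(19, 44) = 1, s ≡ 29·(19)⁻¹ ≡ 27 (mod 44). Smallest non-negative: 27.

27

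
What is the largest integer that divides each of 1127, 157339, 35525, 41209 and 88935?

gcd(1127, 157339): 157339 = 139·1127 + 686; 1127 = 1·686 + 441; 686 = 1·441 + 245; 441 = 1·245 + 196; 245 = 1·196 + 49; 196 = 4·49 + 0 → 49
gcd(49, 35525): 35525 = 725·49 + 0 → 49
gcd(49, 41209): 41209 = 841·49 + 0 → 49
gcd(49, 88935): 88935 = 1815·49 + 0 → 49

49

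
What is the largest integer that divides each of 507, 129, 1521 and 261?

gcd(507, 129): 507 = 3·129 + 120; 129 = 1·120 + 9; 120 = 13·9 + 3; 9 = 3·3 + 0 → 3
gcd(3, 1521): 1521 = 507·3 + 0 → 3
gcd(3, 261): 261 = 87·3 + 0 → 3

3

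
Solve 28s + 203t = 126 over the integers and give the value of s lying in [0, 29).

19

Reduce mod 203: 28s ≡ 126 (mod 203). With g = gcd(28, 203) = 7 dividing 126, divide through: 4s ≡ 18 (mod 29).
Since gcd(4, 29) = 1, s ≡ 18·(4)⁻¹ ≡ 19 (mod 29). Smallest non-negative: 19.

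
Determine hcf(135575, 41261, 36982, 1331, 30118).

11

gcd(135575, 41261): 135575 = 3·41261 + 11792; 41261 = 3·11792 + 5885; 11792 = 2·5885 + 22; 5885 = 267·22 + 11; 22 = 2·11 + 0 → 11
gcd(11, 36982): 36982 = 3362·11 + 0 → 11
gcd(11, 1331): 1331 = 121·11 + 0 → 11
gcd(11, 30118): 30118 = 2738·11 + 0 → 11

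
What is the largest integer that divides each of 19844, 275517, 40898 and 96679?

gcd(19844, 275517): 275517 = 13·19844 + 17545; 19844 = 1·17545 + 2299; 17545 = 7·2299 + 1452; 2299 = 1·1452 + 847; 1452 = 1·847 + 605; 847 = 1·605 + 242; 605 = 2·242 + 121; 242 = 2·121 + 0 → 121
gcd(121, 40898): 40898 = 338·121 + 0 → 121
gcd(121, 96679): 96679 = 799·121 + 0 → 121

121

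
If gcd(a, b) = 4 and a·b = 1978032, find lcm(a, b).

494508

Since gcd(a,b)·lcm(a,b) = ab, lcm = 1978032/4 = 494508.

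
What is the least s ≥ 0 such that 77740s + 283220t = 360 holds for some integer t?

7443

Euclid: 283220 = 3·77740 + 50000; 77740 = 1·50000 + 27740; 50000 = 1·27740 + 22260; 27740 = 1·22260 + 5480; 22260 = 4·5480 + 340; 5480 = 16·340 + 40; 340 = 8·40 + 20; 40 = 2·20 + 0 → gcd = 20; 360 = 20·18.
Back-substitution yields 77740·(-6667) + 283220·(1830) = 20, so one solution is s = -6667·18 = -120006, t = 1830·18 = 32940.
Solutions in s differ by 283220/20 = 14161; the one in [0, 14161) is -120006 mod 14161 = 7443.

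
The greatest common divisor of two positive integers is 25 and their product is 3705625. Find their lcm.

148225

gcd·lcm = product, so lcm = 3705625/25 = 148225.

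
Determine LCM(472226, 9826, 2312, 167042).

545893256

lcm(472226, 9826) = 472226·9826/gcd = 4640092676/578 = 8027842
lcm(8027842, 2312) = 8027842·2312/gcd = 18560370704/578 = 32111368
lcm(32111368, 167042) = 32111368·167042/gcd = 5363947133456/9826 = 545893256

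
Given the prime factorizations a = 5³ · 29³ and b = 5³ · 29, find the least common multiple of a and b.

3048625

max exponent per prime: 5³ · 29³ = 3048625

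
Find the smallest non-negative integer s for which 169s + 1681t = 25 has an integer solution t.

1522

Reduce mod 1681: 169s ≡ 25 (mod 1681). With g = gcd(169, 1681) = 1 dividing 25, divide through: 169s ≡ 25 (mod 1681).
Since gcd(169, 1681) = 1, s ≡ 25·(169)⁻¹ ≡ 1522 (mod 1681). Smallest non-negative: 1522.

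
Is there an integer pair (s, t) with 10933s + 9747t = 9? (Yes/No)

Yes

gcd(10933, 9747): 10933 = 1·9747 + 1186; 9747 = 8·1186 + 259; 1186 = 4·259 + 150; 259 = 1·150 + 109; 150 = 1·109 + 41; 109 = 2·41 + 27; 41 = 1·27 + 14; 27 = 1·14 + 13; 14 = 1·13 + 1; 13 = 13·1 + 0 → 1
1 divides 9, so a solution exists.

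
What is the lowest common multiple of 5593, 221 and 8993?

5593 = 7 · 17 · 47; 221 = 13 · 17; 8993 = 17 · 23²
lcm takes max exponent of each prime: 7 · 13 · 17 · 23² · 47 = 38463061

38463061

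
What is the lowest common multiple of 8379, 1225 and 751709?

3213555975

lcm(8379, 1225) = 8379·1225/gcd = 10264275/49 = 209475
lcm(209475, 751709) = 209475·751709/gcd = 157464242775/49 = 3213555975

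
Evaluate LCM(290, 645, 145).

37410

290 = 2 · 5 · 29; 645 = 3 · 5 · 43; 145 = 5 · 29
lcm takes max exponent of each prime: 2 · 3 · 5 · 29 · 43 = 37410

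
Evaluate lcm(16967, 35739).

16967 = 19² · 47; 35739 = 3² · 11 · 19²
max exponents: 3² · 11 · 19² · 47 = 1679733

1679733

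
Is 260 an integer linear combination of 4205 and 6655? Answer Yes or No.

gcd(4205, 6655): 6655 = 1·4205 + 2450; 4205 = 1·2450 + 1755; 2450 = 1·1755 + 695; 1755 = 2·695 + 365; 695 = 1·365 + 330; 365 = 1·330 + 35; 330 = 9·35 + 15; 35 = 2·15 + 5; 15 = 3·5 + 0 → 5
5 divides 260, so a solution exists.

Yes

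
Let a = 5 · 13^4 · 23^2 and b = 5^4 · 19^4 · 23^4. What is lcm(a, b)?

650997280678200625

max exponent per prime: 5^4 · 13^4 · 19^4 · 23^4 = 650997280678200625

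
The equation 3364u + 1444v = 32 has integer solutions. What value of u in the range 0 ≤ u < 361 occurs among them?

355

Euclid: 3364 = 2·1444 + 476; 1444 = 3·476 + 16; 476 = 29·16 + 12; 16 = 1·12 + 4; 12 = 3·4 + 0 → gcd = 4; 32 = 4·8.
Back-substitution yields 3364·(-91) + 1444·(212) = 4, so one solution is u = -91·8 = -728, v = 212·8 = 1696.
Solutions in u differ by 1444/4 = 361; the one in [0, 361) is -728 mod 361 = 355.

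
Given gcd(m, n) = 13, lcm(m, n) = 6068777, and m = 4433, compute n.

Using mn = gcd(m,n)·lcm(m,n) = 13·6068777 = 78894101, we get n = 78894101/4433 = 17797.

17797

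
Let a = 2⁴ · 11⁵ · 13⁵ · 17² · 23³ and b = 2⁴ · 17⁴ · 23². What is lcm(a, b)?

972253160423301801616

max exponent per prime: 2⁴ · 11⁵ · 13⁵ · 17⁴ · 23³ = 972253160423301801616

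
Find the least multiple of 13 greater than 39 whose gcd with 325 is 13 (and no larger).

325 = 13·25. Any m with gcd(m, 325) = 13 is a multiple of 13, say 13s, with s coprime to 25.
Need s > 39/13, so s ≥ 4. First s ≥ 4 with gcd(s, 25) = 1 is s = 4. Thus m = 13·4 = 52.

52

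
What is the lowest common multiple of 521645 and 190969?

275950205

gcd first: 521645 = 2·190969 + 139707; 190969 = 1·139707 + 51262; 139707 = 2·51262 + 37183; 51262 = 1·37183 + 14079; 37183 = 2·14079 + 9025; 14079 = 1·9025 + 5054; 9025 = 1·5054 + 3971; 5054 = 1·3971 + 1083; 3971 = 3·1083 + 722; 1083 = 1·722 + 361; 722 = 2·361 + 0 → gcd = 361
lcm = 521645·190969/gcd = 99618024005/361 = 275950205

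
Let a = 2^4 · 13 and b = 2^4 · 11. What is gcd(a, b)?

min exponent per shared prime: 2^4 = 16

16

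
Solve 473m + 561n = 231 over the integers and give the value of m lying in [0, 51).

42

Euclid: 561 = 1·473 + 88; 473 = 5·88 + 33; 88 = 2·33 + 22; 33 = 1·22 + 11; 22 = 2·11 + 0 → gcd = 11; 231 = 11·21.
Back-substitution yields 473·(19) + 561·(-16) = 11, so one solution is m = 19·21 = 399, n = -16·21 = -336.
Solutions in m differ by 561/11 = 51; the one in [0, 51) is 399 mod 51 = 42.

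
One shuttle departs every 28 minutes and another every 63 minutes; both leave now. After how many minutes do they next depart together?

28 = 2² · 7; 63 = 3² · 7
max exponents: 2² · 3² · 7 = 252

252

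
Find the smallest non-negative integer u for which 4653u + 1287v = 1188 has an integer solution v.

8

Reduce mod 1287: 4653u ≡ 1188 (mod 1287). With g = gcd(4653, 1287) = 99 dividing 1188, divide through: 47u ≡ 12 (mod 13).
Since gcd(47, 13) = 1, u ≡ 12·(47)⁻¹ ≡ 8 (mod 13). Smallest non-negative: 8.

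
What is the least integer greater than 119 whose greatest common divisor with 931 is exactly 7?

126

931 = 7·133. Any x with gcd(x, 931) = 7 is a multiple of 7, say 7s, with s coprime to 133.
Need s > 119/7, so s ≥ 18. First s ≥ 18 with gcd(s, 133) = 1 is s = 18. Thus x = 7·18 = 126.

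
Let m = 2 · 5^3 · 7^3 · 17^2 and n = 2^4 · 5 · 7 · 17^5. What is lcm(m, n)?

max exponent per prime: 2^4 · 5^3 · 7^3 · 17^5 = 974021902000

974021902000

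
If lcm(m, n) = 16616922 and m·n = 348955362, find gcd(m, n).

gcd·lcm = product, so gcd = 348955362/16616922 = 21.

21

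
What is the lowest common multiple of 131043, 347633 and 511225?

9412163475

lcm(131043, 347633) = 131043·347633/gcd = 45554871219/121 = 376486539
lcm(376486539, 511225) = 376486539·511225/gcd = 192469330900275/20449 = 9412163475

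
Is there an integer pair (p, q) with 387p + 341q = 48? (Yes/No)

Yes

gcd(387, 341): 387 = 1·341 + 46; 341 = 7·46 + 19; 46 = 2·19 + 8; 19 = 2·8 + 3; 8 = 2·3 + 2; 3 = 1·2 + 1; 2 = 2·1 + 0 → 1
1 divides 48, so a solution exists.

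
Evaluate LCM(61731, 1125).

61731 = 3² · 19³; 1125 = 3² · 5³
max exponents: 3² · 5³ · 19³ = 7716375

7716375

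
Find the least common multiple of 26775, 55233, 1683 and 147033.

102176907525

26775 = 3² · 5² · 7 · 17; 55233 = 3² · 17 · 19²; 1683 = 3² · 11 · 17; 147033 = 3² · 17 · 31²
lcm takes max exponent of each prime: 3² · 5² · 7 · 11 · 17 · 19² · 31² = 102176907525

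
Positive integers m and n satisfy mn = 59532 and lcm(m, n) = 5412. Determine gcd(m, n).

From gcd × lcm = mn: gcd = 59532 / 5412 = 11.

11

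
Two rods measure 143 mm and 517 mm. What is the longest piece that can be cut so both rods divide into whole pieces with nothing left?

11

Euclid: 517 = 3·143 + 88; 143 = 1·88 + 55; 88 = 1·55 + 33; 55 = 1·33 + 22; 33 = 1·22 + 11; 22 = 2·11 + 0. Last nonzero remainder: 11.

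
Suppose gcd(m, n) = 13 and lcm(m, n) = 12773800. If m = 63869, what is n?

m·n = gcd·lcm = 13·12773800 = 166059400, so n = 166059400/63869 = 2600.

2600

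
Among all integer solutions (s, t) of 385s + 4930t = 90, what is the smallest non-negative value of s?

410

Euclid: 4930 = 12·385 + 310; 385 = 1·310 + 75; 310 = 4·75 + 10; 75 = 7·10 + 5; 10 = 2·5 + 0 → gcd = 5; 90 = 5·18.
Back-substitution yields 385·(461) + 4930·(-36) = 5, so one solution is s = 461·18 = 8298, t = -36·18 = -648.
Solutions in s differ by 4930/5 = 986; the one in [0, 986) is 8298 mod 986 = 410.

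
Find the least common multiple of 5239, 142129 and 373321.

9732851791

5239 = 13² · 31; 142129 = 13² · 29²; 373321 = 13² · 47²
lcm takes max exponent of each prime: 13² · 29² · 31 · 47² = 9732851791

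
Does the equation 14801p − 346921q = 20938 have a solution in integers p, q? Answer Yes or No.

Yes

gcd(14801, 346921): 346921 = 23·14801 + 6498; 14801 = 2·6498 + 1805; 6498 = 3·1805 + 1083; 1805 = 1·1083 + 722; 1083 = 1·722 + 361; 722 = 2·361 + 0 → 361
361 divides 20938, so a solution exists.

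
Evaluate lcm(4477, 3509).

129833

gcd first: 4477 = 1·3509 + 968; 3509 = 3·968 + 605; 968 = 1·605 + 363; 605 = 1·363 + 242; 363 = 1·242 + 121; 242 = 2·121 + 0 → gcd = 121
lcm = 4477·3509/gcd = 15709793/121 = 129833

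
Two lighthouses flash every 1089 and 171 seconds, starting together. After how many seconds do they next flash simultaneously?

1089 = 3² · 11²; 171 = 3² · 19
max exponents: 3² · 11² · 19 = 20691

20691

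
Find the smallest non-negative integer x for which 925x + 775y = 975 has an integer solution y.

Euclid: 925 = 1·775 + 150; 775 = 5·150 + 25; 150 = 6·25 + 0 → gcd = 25; 975 = 25·39.
Back-substitution yields 925·(-5) + 775·(6) = 25, so one solution is x = -5·39 = -195, y = 6·39 = 234.
Solutions in x differ by 775/25 = 31; the one in [0, 31) is -195 mod 31 = 22.

22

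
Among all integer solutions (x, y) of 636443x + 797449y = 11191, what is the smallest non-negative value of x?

Euclid: 797449 = 1·636443 + 161006; 636443 = 3·161006 + 153425; 161006 = 1·153425 + 7581; 153425 = 20·7581 + 1805; 7581 = 4·1805 + 361; 1805 = 5·361 + 0 → gcd = 361; 11191 = 361·31.
Back-substitution yields 636443·(-421) + 797449·(336) = 361, so one solution is x = -421·31 = -13051, y = 336·31 = 10416.
Solutions in x differ by 797449/361 = 2209; the one in [0, 2209) is -13051 mod 2209 = 203.

203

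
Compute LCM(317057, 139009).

gcd first: 317057 = 2·139009 + 39039; 139009 = 3·39039 + 21892; 39039 = 1·21892 + 17147; 21892 = 1·17147 + 4745; 17147 = 3·4745 + 2912; 4745 = 1·2912 + 1833; 2912 = 1·1833 + 1079; 1833 = 1·1079 + 754; 1079 = 1·754 + 325; 754 = 2·325 + 104; 325 = 3·104 + 13; 104 = 8·13 + 0 → gcd = 13
lcm = 317057·139009/gcd = 44073776513/13 = 3390290501

3390290501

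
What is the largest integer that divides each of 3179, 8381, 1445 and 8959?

3179 = 11 · 17²; 8381 = 17² · 29; 1445 = 5 · 17²; 8959 = 17² · 31
gcd takes min exponent of each prime: 17² = 289

289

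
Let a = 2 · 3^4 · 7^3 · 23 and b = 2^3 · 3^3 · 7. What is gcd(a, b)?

378

min exponent per shared prime: 2 · 3^3 · 7 = 378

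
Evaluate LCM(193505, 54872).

193505 = 5 · 13² · 229; 54872 = 2³ · 19³
max exponents: 2³ · 5 · 13² · 19³ · 229 = 10618006360

10618006360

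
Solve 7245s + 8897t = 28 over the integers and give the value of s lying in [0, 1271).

Reduce mod 8897: 7245s ≡ 28 (mod 8897). With g = gcd(7245, 8897) = 7 dividing 28, divide through: 1035s ≡ 4 (mod 1271).
Since gcd(1035, 1271) = 1, s ≡ 4·(1035)⁻¹ ≡ 517 (mod 1271). Smallest non-negative: 517.

517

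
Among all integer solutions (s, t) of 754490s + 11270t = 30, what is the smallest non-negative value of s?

169

gcd(754490, 11270) = 10 (Euclid: 754490 = 66·11270 + 10670; 11270 = 1·10670 + 600; 10670 = 17·600 + 470; 600 = 1·470 + 130; 470 = 3·130 + 80; 130 = 1·80 + 50; 80 = 1·50 + 30; 50 = 1·30 + 20; 30 = 1·20 + 10; 20 = 2·10 + 0), and 10 | 30.
Extended Euclid: 754490·(432) + 11270·(-28921) = 10. Scale by 3: s₀ = 1296.
General solution s = s₀ + 1127k; reducing mod 1127 gives s = 169 (and t = -11314).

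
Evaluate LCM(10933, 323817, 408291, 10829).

10933 = 13 · 29²; 323817 = 3 · 13 · 19² · 23; 408291 = 3 · 13 · 19² · 29; 10829 = 7² · 13 · 17
lcm takes max exponent of each prime: 3 · 7² · 13 · 17 · 19² · 23 · 29² = 226850970801

226850970801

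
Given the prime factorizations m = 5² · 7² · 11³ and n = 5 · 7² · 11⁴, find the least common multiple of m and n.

17935225

max exponent per prime: 5² · 7² · 11⁴ = 17935225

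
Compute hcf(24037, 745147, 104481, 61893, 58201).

13

24037 = 13 · 43²; 745147 = 13 · 31 · 43²; 104481 = 3² · 13 · 19 · 47; 61893 = 3² · 13 · 23²; 58201 = 11² · 13 · 37
gcd takes min exponent of each prime: 13 = 13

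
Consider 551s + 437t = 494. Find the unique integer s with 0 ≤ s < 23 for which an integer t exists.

12

gcd(551, 437) = 19 (Euclid: 551 = 1·437 + 114; 437 = 3·114 + 95; 114 = 1·95 + 19; 95 = 5·19 + 0), and 19 | 494.
Extended Euclid: 551·(4) + 437·(-5) = 19. Scale by 26: s₀ = 104.
General solution s = s₀ + 23k; reducing mod 23 gives s = 12 (and t = -14).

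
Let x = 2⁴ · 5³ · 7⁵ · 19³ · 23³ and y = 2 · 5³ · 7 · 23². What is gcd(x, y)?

925750

min exponent per shared prime: 2 · 5³ · 7 · 23² = 925750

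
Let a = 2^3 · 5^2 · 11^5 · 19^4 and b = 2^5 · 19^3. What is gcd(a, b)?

54872

min exponent per shared prime: 2^3 · 19^3 = 54872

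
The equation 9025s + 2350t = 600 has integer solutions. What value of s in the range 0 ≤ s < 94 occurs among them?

Reduce mod 2350: 9025s ≡ 600 (mod 2350). With g = gcd(9025, 2350) = 25 dividing 600, divide through: 361s ≡ 24 (mod 94).
Since gcd(361, 94) = 1, s ≡ 24·(361)⁻¹ ≡ 36 (mod 94). Smallest non-negative: 36.

36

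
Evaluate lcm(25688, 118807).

950456

gcd first: 118807 = 4·25688 + 16055; 25688 = 1·16055 + 9633; 16055 = 1·9633 + 6422; 9633 = 1·6422 + 3211; 6422 = 2·3211 + 0 → gcd = 3211
lcm = 25688·118807/gcd = 3051914216/3211 = 950456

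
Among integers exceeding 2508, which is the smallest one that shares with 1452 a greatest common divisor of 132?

2640

1452 = 132·11. Any a with gcd(a, 1452) = 132 is a multiple of 132, say 132s, with s coprime to 11.
Need s > 2508/132, so s ≥ 20. First s ≥ 20 with gcd(s, 11) = 1 is s = 20. Thus a = 132·20 = 2640.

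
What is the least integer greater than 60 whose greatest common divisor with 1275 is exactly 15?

Multiples of 15 above 60: 15·5, 15·6, … . Need the cofactor coprime to 1275/15 = 85.
Checking s = 5, 6, … the first with gcd(s, 85) = 1 is s = 6, giving 90.

90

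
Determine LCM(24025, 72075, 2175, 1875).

24025 = 5² · 31²; 72075 = 3 · 5² · 31²; 2175 = 3 · 5² · 29; 1875 = 3 · 5⁴
lcm takes max exponent of each prime: 3 · 5⁴ · 29 · 31² = 52254375

52254375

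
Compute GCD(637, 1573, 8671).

13

gcd(637, 1573): 1573 = 2·637 + 299; 637 = 2·299 + 39; 299 = 7·39 + 26; 39 = 1·26 + 13; 26 = 2·13 + 0 → 13
gcd(13, 8671): 8671 = 667·13 + 0 → 13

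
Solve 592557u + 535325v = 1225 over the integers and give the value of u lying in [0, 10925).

Reduce mod 535325: 592557u ≡ 1225 (mod 535325). With g = gcd(592557, 535325) = 49 dividing 1225, divide through: 12093u ≡ 25 (mod 10925).
Since gcd(12093, 10925) = 1, u ≡ 25·(12093)⁻¹ ≡ 1375 (mod 10925). Smallest non-negative: 1375.

1375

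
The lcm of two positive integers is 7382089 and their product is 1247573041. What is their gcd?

From gcd × lcm = pq: gcd = 1247573041 / 7382089 = 169.

169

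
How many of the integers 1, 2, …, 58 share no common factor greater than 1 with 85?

85 = 5·17. Inclusion–exclusion on these primes:
58 − ⌊58/5⌋ − ⌊58/17⌋ + ⌊58/85⌋ = 44

44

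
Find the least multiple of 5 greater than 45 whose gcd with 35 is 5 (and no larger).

50

Multiples of 5 above 45: 5·10, 5·11, … . Need the cofactor coprime to 35/5 = 7.
Checking s = 10, 11, … the first with gcd(s, 7) = 1 is s = 10, giving 50.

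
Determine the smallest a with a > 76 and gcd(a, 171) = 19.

95

171 = 19·9. Any a with gcd(a, 171) = 19 is a multiple of 19, say 19s, with s coprime to 9.
Need s > 76/19, so s ≥ 5. First s ≥ 5 with gcd(s, 9) = 1 is s = 5. Thus a = 19·5 = 95.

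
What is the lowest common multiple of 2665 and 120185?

2665 = 5 · 13 · 41; 120185 = 5 · 13 · 43²
max exponents: 5 · 13 · 41 · 43² = 4927585

4927585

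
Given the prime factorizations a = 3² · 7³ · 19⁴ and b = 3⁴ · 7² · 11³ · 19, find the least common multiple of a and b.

4819162804533

max exponent per prime: 3⁴ · 7³ · 11³ · 19⁴ = 4819162804533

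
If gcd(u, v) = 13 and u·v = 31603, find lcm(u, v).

2431

Since gcd(u,v)·lcm(u,v) = uv, lcm = 31603/13 = 2431.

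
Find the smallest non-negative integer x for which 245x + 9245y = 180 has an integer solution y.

1812

Euclid: 9245 = 37·245 + 180; 245 = 1·180 + 65; 180 = 2·65 + 50; 65 = 1·50 + 15; 50 = 3·15 + 5; 15 = 3·5 + 0 → gcd = 5; 180 = 5·36.
Back-substitution yields 245·(-566) + 9245·(15) = 5, so one solution is x = -566·36 = -20376, y = 15·36 = 540.
Solutions in x differ by 9245/5 = 1849; the one in [0, 1849) is -20376 mod 1849 = 1812.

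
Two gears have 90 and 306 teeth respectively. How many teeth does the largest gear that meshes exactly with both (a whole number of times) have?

Euclid: 306 = 3·90 + 36; 90 = 2·36 + 18; 36 = 2·18 + 0. Last nonzero remainder: 18.

18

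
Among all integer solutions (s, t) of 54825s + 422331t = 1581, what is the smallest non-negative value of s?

7503

Reduce mod 422331: 54825s ≡ 1581 (mod 422331). With g = gcd(54825, 422331) = 51 dividing 1581, divide through: 1075s ≡ 31 (mod 8281).
Since gcd(1075, 8281) = 1, s ≡ 31·(1075)⁻¹ ≡ 7503 (mod 8281). Smallest non-negative: 7503.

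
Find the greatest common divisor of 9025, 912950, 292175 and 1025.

9025 = 5² · 19²; 912950 = 2 · 5² · 19 · 31²; 292175 = 5² · 13 · 29 · 31; 1025 = 5² · 41
gcd takes min exponent of each prime: 5² = 25

25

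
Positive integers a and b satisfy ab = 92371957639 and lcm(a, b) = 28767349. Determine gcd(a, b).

3211

From gcd × lcm = ab: gcd = 92371957639 / 28767349 = 3211.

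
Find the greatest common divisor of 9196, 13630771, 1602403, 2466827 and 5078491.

gcd(9196, 13630771): 13630771 = 1482·9196 + 2299; 9196 = 4·2299 + 0 → 2299
gcd(2299, 1602403): 1602403 = 697·2299 + 0 → 2299
gcd(2299, 2466827): 2466827 = 1073·2299 + 0 → 2299
gcd(2299, 5078491): 5078491 = 2209·2299 + 0 → 2299

2299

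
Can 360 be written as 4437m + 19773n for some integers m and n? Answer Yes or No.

By Bézout, 4437m + 19773n = 360 has integer solutions iff gcd(4437, 19773) | 360.
Euclid: 19773 = 4·4437 + 2025; 4437 = 2·2025 + 387; 2025 = 5·387 + 90; 387 = 4·90 + 27; 90 = 3·27 + 9; 27 = 3·9 + 0. gcd = 9; 360 mod 9 = 0. Yes.

Yes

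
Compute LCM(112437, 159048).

1986986664

112437 = 3² · 13 · 31²; 159048 = 2³ · 3² · 47²
max exponents: 2³ · 3² · 13 · 31² · 47² = 1986986664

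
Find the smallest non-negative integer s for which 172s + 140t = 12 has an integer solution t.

Euclid: 172 = 1·140 + 32; 140 = 4·32 + 12; 32 = 2·12 + 8; 12 = 1·8 + 4; 8 = 2·4 + 0 → gcd = 4; 12 = 4·3.
Back-substitution yields 172·(-13) + 140·(16) = 4, so one solution is s = -13·3 = -39, t = 16·3 = 48.
Solutions in s differ by 140/4 = 35; the one in [0, 35) is -39 mod 35 = 31.

31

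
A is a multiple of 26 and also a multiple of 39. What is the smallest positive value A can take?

gcd first: 39 = 1·26 + 13; 26 = 2·13 + 0 → gcd = 13
lcm = 26·39/gcd = 1014/13 = 78

78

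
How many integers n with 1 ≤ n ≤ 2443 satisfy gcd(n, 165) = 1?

1185

Prime factors of 165: 3, 5, 11. Count integers ≤ 2443 divisible by none of them.
By inclusion–exclusion: 2443 − ⌊2443/3⌋ − ⌊2443/5⌋ − ⌊2443/11⌋ + ⌊2443/15⌋ + ⌊2443/33⌋ + ⌊2443/55⌋ − ⌊2443/165⌋ = 1185.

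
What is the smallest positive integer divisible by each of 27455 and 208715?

27455 = 5 · 17² · 19; 208715 = 5 · 13³ · 19
max exponents: 5 · 13³ · 17² · 19 = 60318635

60318635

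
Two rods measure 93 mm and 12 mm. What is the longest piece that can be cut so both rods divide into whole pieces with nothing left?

Euclid: 93 = 7·12 + 9; 12 = 1·9 + 3; 9 = 3·3 + 0. Last nonzero remainder: 3.

3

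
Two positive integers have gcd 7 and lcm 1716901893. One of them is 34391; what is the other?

Using pq = gcd(p,q)·lcm(p,q) = 7·1716901893 = 12018313251, we get q = 12018313251/34391 = 349461.

349461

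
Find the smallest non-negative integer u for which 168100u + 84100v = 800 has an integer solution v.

Reduce mod 84100: 168100u ≡ 800 (mod 84100). With g = gcd(168100, 84100) = 100 dividing 800, divide through: 1681u ≡ 8 (mod 841).
Since gcd(1681, 841) = 1, u ≡ 8·(1681)⁻¹ ≡ 833 (mod 841). Smallest non-negative: 833.

833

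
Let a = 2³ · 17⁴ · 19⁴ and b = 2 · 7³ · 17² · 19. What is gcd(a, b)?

10982

min exponent per shared prime: 2 · 17² · 19 = 10982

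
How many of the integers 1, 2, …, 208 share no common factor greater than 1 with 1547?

154

1547 = 7·13·17. Inclusion–exclusion on these primes:
208 − ⌊208/7⌋ − ⌊208/13⌋ − ⌊208/17⌋ + ⌊208/91⌋ + ⌊208/119⌋ + ⌊208/221⌋ − ⌊208/1547⌋ = 154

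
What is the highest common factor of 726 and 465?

3

Euclid: 726 = 1·465 + 261; 465 = 1·261 + 204; 261 = 1·204 + 57; 204 = 3·57 + 33; 57 = 1·33 + 24; 33 = 1·24 + 9; 24 = 2·9 + 6; 9 = 1·6 + 3; 6 = 2·3 + 0. Last nonzero remainder: 3.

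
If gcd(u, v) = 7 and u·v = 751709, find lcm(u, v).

107387

gcd·lcm = product, so lcm = 751709/7 = 107387.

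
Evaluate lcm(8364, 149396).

8364 = 2² · 3 · 17 · 41; 149396 = 2² · 13³ · 17
max exponents: 2² · 3 · 13³ · 17 · 41 = 18375708

18375708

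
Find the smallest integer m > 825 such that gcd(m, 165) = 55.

880

gcd(m, 165) = 55 forces 55 | m; write m = 55s. Then gcd(55s, 55·3) = 55·gcd(s, 3), so need gcd(s, 3) = 1.
55s > 825 gives s ≥ 16. The least s ≥ 16 coprime to 3 is 16, so m = 55·16 = 880.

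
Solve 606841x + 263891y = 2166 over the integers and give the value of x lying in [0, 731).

gcd(606841, 263891) = 361 (Euclid: 606841 = 2·263891 + 79059; 263891 = 3·79059 + 26714; 79059 = 2·26714 + 25631; 26714 = 1·25631 + 1083; 25631 = 23·1083 + 722; 1083 = 1·722 + 361; 722 = 2·361 + 0), and 361 | 2166.
Extended Euclid: 606841·(-247) + 263891·(568) = 361. Scale by 6: x₀ = -1482.
General solution x = x₀ + 731t; reducing mod 731 gives x = 711 (and y = -1635).

711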